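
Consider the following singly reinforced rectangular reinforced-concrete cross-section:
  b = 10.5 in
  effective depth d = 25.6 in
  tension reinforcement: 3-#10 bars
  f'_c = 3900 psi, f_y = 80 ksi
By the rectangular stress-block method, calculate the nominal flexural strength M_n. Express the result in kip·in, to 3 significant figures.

A_s = 3 × 1.27 = 3.81 in².
T = A_s f_y = 3.81 × 80 = 304.8 kips.
a = T/(0.85 f'_c b) = 304.8/(0.85 × 3.9 × 10.5) = 8.757 in.
M_n = T(d − a/2) = 304.8 × (25.6 − 4.3785) = 6468.3 kip·in.

M_n ≈ 6470 kip·in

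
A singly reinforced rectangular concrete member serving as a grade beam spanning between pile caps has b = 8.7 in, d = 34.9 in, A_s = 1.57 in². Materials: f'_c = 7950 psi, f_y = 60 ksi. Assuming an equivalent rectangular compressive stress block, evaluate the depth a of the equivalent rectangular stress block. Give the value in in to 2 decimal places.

a ≈ 1.60 in

T = A_s f_y = 1.57 × 60 = 94.2 kips.
a = T/(0.85 f'_c b) = 94.2/(0.85 × 7.95 × 8.7) = 1.60 in.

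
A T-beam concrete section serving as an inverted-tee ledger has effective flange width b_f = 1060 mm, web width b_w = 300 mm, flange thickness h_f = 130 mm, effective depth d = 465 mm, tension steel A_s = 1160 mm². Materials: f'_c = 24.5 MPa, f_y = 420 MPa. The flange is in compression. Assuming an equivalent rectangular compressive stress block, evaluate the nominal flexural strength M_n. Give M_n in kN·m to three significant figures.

M_n ≈ 221 kN·m

Tension: T = A_s f_y = 1160 × 420 = 487200 N.
Try a within the flange: a = T/(0.85 f'_c b_f) = 487200/(0.85 × 24.5 × 1060) = 22.07 mm.
Since a = 22.07 ≤ h_f = 130 mm, the stress block lies entirely in the flange; analyse as a rectangular beam of width b_f.
M_n = T(d − a/2) = 487200 × (465 − 11.035) = 221.17 × 10⁶ N·mm.
M_n = 221.17 kN·m.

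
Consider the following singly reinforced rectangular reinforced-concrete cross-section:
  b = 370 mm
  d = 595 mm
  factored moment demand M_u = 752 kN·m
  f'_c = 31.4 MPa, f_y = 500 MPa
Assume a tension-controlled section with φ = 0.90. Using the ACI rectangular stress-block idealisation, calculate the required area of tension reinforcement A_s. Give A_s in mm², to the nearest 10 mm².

M_n = M_u/φ = 752/0.90 = 835.556 kN·m.
With M_n = 0.85 f'_c a b (d − a/2), solve the quadratic for a:
a = d − √(d² − 2M_n/(0.85 f'_c b)) = 595 − √(595² − 2 × 835.556×10⁶/(0.85 × 31.4 × 370)) = 165.11 mm.
A_s = 0.85 f'_c a b / f_y = 0.85 × 31.4 × 165.11 × 370 / 500 = 3261.0 mm².

A_s ≈ 3260 mm²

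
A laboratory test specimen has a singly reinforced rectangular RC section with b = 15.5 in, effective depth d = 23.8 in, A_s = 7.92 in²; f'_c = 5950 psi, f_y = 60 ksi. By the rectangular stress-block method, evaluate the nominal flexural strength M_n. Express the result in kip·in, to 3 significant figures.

M_n ≈ 9870 kip·in

T = A_s f_y = 7.92 × 60 = 475.2 kips.
a = T/(0.85 f'_c b) = 475.2/(0.85 × 5.95 × 15.5) = 6.062 in.
M_n = T(d − a/2) = 475.2 × (23.8 − 3.031) = 9869.4 kip·in.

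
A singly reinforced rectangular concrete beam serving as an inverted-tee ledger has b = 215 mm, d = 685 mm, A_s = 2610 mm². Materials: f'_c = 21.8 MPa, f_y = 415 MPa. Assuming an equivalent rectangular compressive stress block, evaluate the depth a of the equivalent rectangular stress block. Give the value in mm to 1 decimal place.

a ≈ 271.9 mm

T = A_s f_y = 2610 × 415 = 1083150 N = 1083.15 kN.
Setting C = 0.85 f'_c a b equal to T: a = 1083150/(0.85 × 21.8 × 215) = 271.9 mm.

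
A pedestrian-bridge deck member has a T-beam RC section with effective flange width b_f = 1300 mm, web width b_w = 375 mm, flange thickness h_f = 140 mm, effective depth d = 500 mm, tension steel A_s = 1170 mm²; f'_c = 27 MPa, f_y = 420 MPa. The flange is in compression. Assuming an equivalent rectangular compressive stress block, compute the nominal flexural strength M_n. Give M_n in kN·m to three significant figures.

M_n ≈ 242 kN·m

Tension: T = A_s f_y = 1170 × 420 = 491400 N.
Try a within the flange: a = T/(0.85 f'_c b_f) = 491400/(0.85 × 27 × 1300) = 16.47 mm.
Since a = 16.47 ≤ h_f = 140 mm, the stress block lies entirely in the flange; analyse as a rectangular beam of width b_f.
M_n = T(d − a/2) = 491400 × (500 − 8.235) = 241.65 × 10⁶ N·mm.
M_n = 241.65 kN·m.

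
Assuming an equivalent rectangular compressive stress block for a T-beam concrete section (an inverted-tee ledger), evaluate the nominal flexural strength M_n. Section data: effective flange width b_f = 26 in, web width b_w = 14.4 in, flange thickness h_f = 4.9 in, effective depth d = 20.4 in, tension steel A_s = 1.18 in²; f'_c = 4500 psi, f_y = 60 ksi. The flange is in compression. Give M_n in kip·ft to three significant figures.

M_n ≈ 118 kip·ft

Tension: T = A_s f_y = 1.18 × 60 = 70.8 kips.
Try a within the flange: a = T/(0.85 f'_c b_f) = 70.8/(0.85 × 4.5 × 26) = 0.712 in.
Since a = 0.712 ≤ h_f = 4.9 in, the stress block lies entirely in the flange; analyse as a rectangular beam of width b_f.
M_n = T(d − a/2) = 70.8 × (20.4 − 0.356) = 1419.1 kip·in.
M_n = 1419.1/12 = 118.26 kip·ft.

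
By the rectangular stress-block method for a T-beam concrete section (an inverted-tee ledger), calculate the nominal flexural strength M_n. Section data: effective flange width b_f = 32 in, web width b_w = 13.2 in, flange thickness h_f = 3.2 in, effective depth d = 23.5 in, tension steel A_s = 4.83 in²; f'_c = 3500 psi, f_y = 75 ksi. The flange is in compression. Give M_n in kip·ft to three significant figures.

M_n ≈ 650 kip·ft

Tension: T = A_s f_y = 4.83 × 75 = 362.25 kips.
Try a within the flange: a = T/(0.85 f'_c b_f) = 362.25/(0.85 × 3.5 × 32) = 3.805 in.
a = 3.805 > h_f = 3.2 in: the block extends into the web. Split into flange-overhang and web parts.
C_f = 0.85 f'_c (b_f − b_w) h_f = 0.85 × 3.5 × (32 − 13.2) × 3.2 = 179.0 kips.
Remaining web compression depth: a_w = (T − C_f)/(0.85 f'_c b_w) = (362.25 − 179.0)/(0.85 × 3.5 × 13.2) = 4.666 in.
M_n = C_f(d − h_f/2) + (T − C_f)(d − a_w/2) = 179.0 × (23.5 − 1.6) + 183.25 × (23.5 − 2.333) = 3920.1 + 3878.9 = 7799.0 kip·in.
M_n = 7799.0/12 = 649.92 kip·ft.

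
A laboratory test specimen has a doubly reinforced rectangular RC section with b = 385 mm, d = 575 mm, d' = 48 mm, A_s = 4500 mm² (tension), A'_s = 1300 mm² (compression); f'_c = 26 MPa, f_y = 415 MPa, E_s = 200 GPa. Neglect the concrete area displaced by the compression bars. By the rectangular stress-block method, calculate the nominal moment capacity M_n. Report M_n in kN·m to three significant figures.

Assume both tension and compression steel yield.
Net tension couple steel: A_s − A'_s = 3200 mm².
a = (A_s − A'_s) f_y / (0.85 f'_c b) = 1328000/(0.85 × 26 × 385) = 156.08 mm.
c = a/β₁ = 156.08/0.85 = 183.62 mm; ε'_s = 0.003(c − d')/c = 0.0022 ≥ f_y/E_s = 0.0021, so compression steel does yield.
M_n = (A_s − A'_s) f_y (d − a/2) + A'_s f_y (d − d') = [1328000 × (575 − 78.04) + 539500 × (575 − 48)] × 10⁻⁶ = 659.96 + 284.32 = 944.28 kN·m.

M_n ≈ 944 kN·m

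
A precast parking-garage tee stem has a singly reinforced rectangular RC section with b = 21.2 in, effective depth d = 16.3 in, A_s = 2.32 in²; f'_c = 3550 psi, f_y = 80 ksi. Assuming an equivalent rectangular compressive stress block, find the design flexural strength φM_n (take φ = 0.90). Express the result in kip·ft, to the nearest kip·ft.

T = A_s f_y = 2.32 × 80 = 185.6 kips.
a = T/(0.85 f'_c b) = 185.6/(0.85 × 3.55 × 21.2) = 2.901 in.
M_n = T(d − a/2) = 185.6 × (16.3 − 1.4505) = 2756.1 kip·in = 2756.1/12 = 229.68 kip·ft.
φM_n = 0.90 × 229.68 = 206.71 kip·ft.

φM_n ≈ 207 kip·ft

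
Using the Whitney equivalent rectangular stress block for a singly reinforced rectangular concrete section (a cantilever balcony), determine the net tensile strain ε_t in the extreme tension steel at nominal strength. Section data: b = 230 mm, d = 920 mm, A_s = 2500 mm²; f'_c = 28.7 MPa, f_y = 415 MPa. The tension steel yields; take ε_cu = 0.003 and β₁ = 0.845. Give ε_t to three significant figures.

ε_t ≈ 0.00961

a = A_s f_y/(0.85 f'_c b) = 184.91 mm.
β₁ = 0.845, so c = a/β₁ = 184.91/0.845 = 218.83 mm.
From the linear strain diagram with ε_cu = 0.003: ε_t = 0.003 (d − c)/c = 0.003 × (920 − 218.83)/218.83 = 0.00961.
Since ε_t ≥ 0.005, the section is tension-controlled.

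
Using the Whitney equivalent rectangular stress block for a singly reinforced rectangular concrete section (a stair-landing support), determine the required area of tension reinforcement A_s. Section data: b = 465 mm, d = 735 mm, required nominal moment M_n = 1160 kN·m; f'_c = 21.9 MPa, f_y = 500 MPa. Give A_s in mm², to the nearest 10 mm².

With M_n = 0.85 f'_c a b (d − a/2), solve the quadratic for a:
a = d − √(d² − 2M_n/(0.85 f'_c b)) = 735 − √(735² − 2 × 1160×10⁶/(0.85 × 21.9 × 465)) = 213.27 mm.
A_s = 0.85 f'_c a b / f_y = 0.85 × 21.9 × 213.27 × 465 / 500 = 3692.1 mm².

A_s ≈ 3690 mm²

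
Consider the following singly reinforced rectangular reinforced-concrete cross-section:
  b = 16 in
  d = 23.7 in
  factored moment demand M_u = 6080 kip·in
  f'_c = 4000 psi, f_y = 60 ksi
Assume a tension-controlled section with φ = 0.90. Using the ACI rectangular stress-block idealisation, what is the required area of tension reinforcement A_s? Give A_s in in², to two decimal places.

A_s ≈ 5.44 in²

M_n = M_u/φ = 6080/0.90 = 6755.56 kip·in.
From M_n = 0.85 f'_c a b (d − a/2):
a = d − √(d² − 2M_n/(0.85 f'_c b)) = 23.7 − √(23.7² − 2 × 6755.56/(0.85 × 4 × 16)) = 5.999 in.
A_s = 0.85 f'_c a b / f_y = 0.85 × 4 × 5.999 × 16 / 60 = 5.439 in².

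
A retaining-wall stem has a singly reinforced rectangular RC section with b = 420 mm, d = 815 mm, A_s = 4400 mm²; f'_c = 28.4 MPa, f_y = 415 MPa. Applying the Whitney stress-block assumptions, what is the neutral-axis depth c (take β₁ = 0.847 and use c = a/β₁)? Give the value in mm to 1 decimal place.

T = A_s f_y = 4400 × 415 = 1826000 N = 1826 kN.
Setting C = 0.85 f'_c a b equal to T: a = 1826000/(0.85 × 28.4 × 420) = 180.100 mm.
With β₁ = 0.847, c = a/β₁ = 180.100/0.847 = 212.6 mm.

c ≈ 212.6 mm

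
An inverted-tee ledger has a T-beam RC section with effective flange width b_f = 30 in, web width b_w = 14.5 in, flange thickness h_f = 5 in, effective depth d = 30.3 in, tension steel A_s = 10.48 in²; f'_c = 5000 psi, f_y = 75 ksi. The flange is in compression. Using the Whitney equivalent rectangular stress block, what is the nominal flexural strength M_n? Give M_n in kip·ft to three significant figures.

M_n ≈ 1780 kip·ft

Tension: T = A_s f_y = 10.48 × 75 = 786 kips.
Try a within the flange: a = T/(0.85 f'_c b_f) = 786/(0.85 × 5 × 30) = 6.165 in.
a = 6.165 > h_f = 5 in: the block extends into the web. Split into flange-overhang and web parts.
C_f = 0.85 f'_c (b_f − b_w) h_f = 0.85 × 5 × (30 − 14.5) × 5 = 329.4 kips.
Remaining web compression depth: a_w = (T − C_f)/(0.85 f'_c b_w) = (786 − 329.4)/(0.85 × 5 × 14.5) = 7.409 in.
M_n = C_f(d − h_f/2) + (T − C_f)(d − a_w/2) = 329.4 × (30.3 − 2.5) + 456.6 × (30.3 − 3.7045) = 9157.3 + 12143.5 = 21300.8 kip·in.
M_n = 21300.8/12 = 1775.07 kip·ft.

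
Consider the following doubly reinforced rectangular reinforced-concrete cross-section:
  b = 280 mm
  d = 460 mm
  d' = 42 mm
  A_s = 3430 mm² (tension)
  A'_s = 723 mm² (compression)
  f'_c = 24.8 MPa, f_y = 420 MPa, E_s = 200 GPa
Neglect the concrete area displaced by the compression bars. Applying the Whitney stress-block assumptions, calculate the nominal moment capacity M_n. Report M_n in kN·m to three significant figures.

M_n ≈ 540 kN·m

Assume both tension and compression steel yield.
Net tension couple steel: A_s − A'_s = 2707 mm².
a = (A_s − A'_s) f_y / (0.85 f'_c b) = 1136940/(0.85 × 24.8 × 280) = 192.62 mm.
c = a/β₁ = 192.62/0.85 = 226.61 mm; ε'_s = 0.003(c − d')/c = 0.0024 ≥ f_y/E_s = 0.0021, so compression steel does yield.
M_n = (A_s − A'_s) f_y (d − a/2) + A'_s f_y (d − d') = [1136940 × (460 − 96.31) + 303660 × (460 − 42)] × 10⁻⁶ = 413.49 + 126.93 = 540.42 kN·m.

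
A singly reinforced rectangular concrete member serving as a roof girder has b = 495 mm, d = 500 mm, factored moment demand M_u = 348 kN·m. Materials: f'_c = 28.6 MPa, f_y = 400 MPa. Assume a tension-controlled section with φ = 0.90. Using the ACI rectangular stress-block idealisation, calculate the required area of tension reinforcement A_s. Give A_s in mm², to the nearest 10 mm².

A_s ≈ 2080 mm²

M_n = M_u/φ = 348/0.90 = 386.667 kN·m.
With M_n = 0.85 f'_c a b (d − a/2), solve the quadratic for a:
a = d − √(d² − 2M_n/(0.85 f'_c b)) = 500 − √(500² − 2 × 386.667×10⁶/(0.85 × 28.6 × 495)) = 69.03 mm.
A_s = 0.85 f'_c a b / f_y = 0.85 × 28.6 × 69.03 × 495 / 400 = 2076.7 mm².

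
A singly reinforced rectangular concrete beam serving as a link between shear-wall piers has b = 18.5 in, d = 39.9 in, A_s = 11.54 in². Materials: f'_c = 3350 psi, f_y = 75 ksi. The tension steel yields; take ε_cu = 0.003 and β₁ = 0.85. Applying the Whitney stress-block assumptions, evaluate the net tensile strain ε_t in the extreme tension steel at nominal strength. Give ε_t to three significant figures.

ε_t ≈ 0.00319

a = A_s f_y/(0.85 f'_c b) = 16.430 in.
β₁ = 0.85, so c = a/β₁ = 16.430/0.85 = 19.329 in.
From the linear strain diagram with ε_cu = 0.003: ε_t = 0.003 (d − c)/c = 0.003 × (39.9 − 19.329)/19.329 = 0.00319.
ε_t < 0.004 — the section is over-reinforced for flexure under ACI limits.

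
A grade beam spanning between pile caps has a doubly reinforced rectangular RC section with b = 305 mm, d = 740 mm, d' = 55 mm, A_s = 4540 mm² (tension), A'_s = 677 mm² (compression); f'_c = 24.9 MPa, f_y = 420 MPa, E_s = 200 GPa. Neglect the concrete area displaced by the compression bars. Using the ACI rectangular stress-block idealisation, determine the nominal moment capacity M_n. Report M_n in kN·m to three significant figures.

M_n ≈ 1190 kN·m

Assume both tension and compression steel yield.
Net tension couple steel: A_s − A'_s = 3863 mm².
a = (A_s − A'_s) f_y / (0.85 f'_c b) = 1622460/(0.85 × 24.9 × 305) = 251.34 mm.
c = a/β₁ = 251.34/0.85 = 295.69 mm; ε'_s = 0.003(c − d')/c = 0.0024 ≥ f_y/E_s = 0.0021, so compression steel does yield.
M_n = (A_s − A'_s) f_y (d − a/2) + A'_s f_y (d − d') = [1622460 × (740 − 125.67) + 284340 × (740 − 55)] × 10⁻⁶ = 996.73 + 194.77 = 1191.50 kN·m.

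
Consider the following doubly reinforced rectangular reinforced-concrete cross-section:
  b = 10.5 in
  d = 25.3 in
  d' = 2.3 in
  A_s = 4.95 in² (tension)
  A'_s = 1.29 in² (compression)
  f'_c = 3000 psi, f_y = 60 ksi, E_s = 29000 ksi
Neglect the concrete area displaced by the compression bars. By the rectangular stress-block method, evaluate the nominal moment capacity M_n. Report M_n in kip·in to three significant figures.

M_n ≈ 6440 kip·in

Assume both steels yield.
a = (A_s − A'_s) f_y/(0.85 f'_c b) = (4.95 − 1.29) × 60/(0.85 × 3 × 10.5) = 8.202 in.
c = a/β₁ = 8.202/0.85 = 9.649 in; ε'_s = 0.003(c − d')/c = 0.0023 ≥ ε_y = 0.0021, so the compression steel yields.
M_n = (A_s − A'_s) f_y (d − a/2) + A'_s f_y (d − d') = 219.6 × (25.3 − 4.101) + 77.4 × (25.3 − 2.3) = 4655.3 + 1780.2 = 6435.5 kip·in.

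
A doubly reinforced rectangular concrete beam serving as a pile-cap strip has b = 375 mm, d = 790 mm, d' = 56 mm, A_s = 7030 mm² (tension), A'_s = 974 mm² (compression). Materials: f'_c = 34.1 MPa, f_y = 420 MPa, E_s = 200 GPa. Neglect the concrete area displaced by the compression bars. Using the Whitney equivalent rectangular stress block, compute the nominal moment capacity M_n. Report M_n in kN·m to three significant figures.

Assume both tension and compression steel yield.
Net tension couple steel: A_s − A'_s = 6056 mm².
a = (A_s − A'_s) f_y / (0.85 f'_c b) = 2543520/(0.85 × 34.1 × 375) = 234.01 mm.
c = a/β₁ = 234.01/0.806 = 290.33 mm; ε'_s = 0.003(c − d')/c = 0.0024 ≥ f_y/E_s = 0.0021, so compression steel does yield.
M_n = (A_s − A'_s) f_y (d − a/2) + A'_s f_y (d − d') = [2543520 × (790 − 117.005) + 409080 × (790 − 56)] × 10⁻⁶ = 1711.78 + 300.26 = 2012.04 kN·m.

M_n ≈ 2010 kN·m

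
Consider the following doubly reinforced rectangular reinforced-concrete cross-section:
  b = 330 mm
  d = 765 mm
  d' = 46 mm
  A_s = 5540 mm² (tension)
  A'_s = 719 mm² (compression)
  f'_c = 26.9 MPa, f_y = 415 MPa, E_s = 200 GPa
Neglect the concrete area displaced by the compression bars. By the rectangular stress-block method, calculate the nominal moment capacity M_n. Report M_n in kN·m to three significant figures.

Assume both tension and compression steel yield.
Net tension couple steel: A_s − A'_s = 4821 mm².
a = (A_s − A'_s) f_y / (0.85 f'_c b) = 2000715/(0.85 × 26.9 × 330) = 265.16 mm.
c = a/β₁ = 265.16/0.85 = 311.95 mm; ε'_s = 0.003(c − d')/c = 0.0026 ≥ f_y/E_s = 0.0021, so compression steel does yield.
M_n = (A_s − A'_s) f_y (d − a/2) + A'_s f_y (d − d') = [2000715 × (765 − 132.58) + 298385 × (765 − 46)] × 10⁻⁶ = 1265.29 + 214.54 = 1479.83 kN·m.

M_n ≈ 1480 kN·m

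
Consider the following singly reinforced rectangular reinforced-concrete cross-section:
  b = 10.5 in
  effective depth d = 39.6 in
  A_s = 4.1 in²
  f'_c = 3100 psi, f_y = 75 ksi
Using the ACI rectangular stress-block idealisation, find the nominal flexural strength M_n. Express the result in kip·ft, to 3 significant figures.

T = A_s f_y = 4.1 × 75 = 307.5 kips.
a = T/(0.85 f'_c b) = 307.5/(0.85 × 3.1 × 10.5) = 11.114 in.
M_n = T(d − a/2) = 307.5 × (39.6 − 5.557) = 10468.2 kip·in = 10468.2/12 = 872.35 kip·ft.

M_n ≈ 872 kip·ft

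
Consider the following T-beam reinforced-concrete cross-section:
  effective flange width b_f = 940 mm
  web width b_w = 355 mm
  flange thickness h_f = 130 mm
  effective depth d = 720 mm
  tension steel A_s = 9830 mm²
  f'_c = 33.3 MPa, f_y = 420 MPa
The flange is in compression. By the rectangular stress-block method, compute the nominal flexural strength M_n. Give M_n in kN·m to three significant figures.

M_n ≈ 2640 kN·m

Tension: T = A_s f_y = 9830 × 420 = 4128600 N.
Try a within the flange: a = T/(0.85 f'_c b_f) = 4128600/(0.85 × 33.3 × 940) = 155.17 mm.
a = 155.17 > h_f = 130 mm: the block extends into the web. Split into flange-overhang and web parts.
C_f = 0.85 f'_c (b_f − b_w) h_f = 0.85 × 33.3 × (940 − 355) × 130 = 2152595 N.
Remaining web compression depth: a_w = (T − C_f)/(0.85 f'_c b_w) = (4128600 − 2152595)/(0.85 × 33.3 × 355) = 196.65 mm.
M_n = C_f(d − h_f/2) + (T − C_f)(d − a_w/2) = 2152595 × (720 − 65) + 1976005 × (720 − 98.325) = 1409.95 + 1228.43 = 2638.38 × 10⁶ N·mm.
M_n = 2638.38 kN·m.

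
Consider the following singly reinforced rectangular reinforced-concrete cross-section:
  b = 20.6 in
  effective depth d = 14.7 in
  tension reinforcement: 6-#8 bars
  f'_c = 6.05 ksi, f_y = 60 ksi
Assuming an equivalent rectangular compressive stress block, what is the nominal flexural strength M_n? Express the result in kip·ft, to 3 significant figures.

A_s = 6 × 0.79 = 4.74 in².
T = A_s f_y = 4.74 × 60 = 284.4 kips.
a = T/(0.85 f'_c b) = 284.4/(0.85 × 6.05 × 20.6) = 2.685 in.
M_n = T(d − a/2) = 284.4 × (14.7 − 1.3425) = 3798.9 kip·in = 3798.9/12 = 316.58 kip·ft.

M_n ≈ 317 kip·ft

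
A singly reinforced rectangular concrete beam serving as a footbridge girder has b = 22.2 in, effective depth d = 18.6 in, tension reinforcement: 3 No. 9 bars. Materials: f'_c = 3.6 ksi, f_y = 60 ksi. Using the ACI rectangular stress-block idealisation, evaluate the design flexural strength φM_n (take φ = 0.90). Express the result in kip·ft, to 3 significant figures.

A_s = 3 × 1 = 3 in².
T = A_s f_y = 3 × 60 = 180 kips.
a = T/(0.85 f'_c b) = 180/(0.85 × 3.6 × 22.2) = 2.650 in.
M_n = T(d − a/2) = 180 × (18.6 − 1.325) = 3109.5 kip·in = 3109.5/12 = 259.13 kip·ft.
φM_n = 0.90 × 259.13 = 233.22 kip·ft.

φM_n ≈ 233 kip·ft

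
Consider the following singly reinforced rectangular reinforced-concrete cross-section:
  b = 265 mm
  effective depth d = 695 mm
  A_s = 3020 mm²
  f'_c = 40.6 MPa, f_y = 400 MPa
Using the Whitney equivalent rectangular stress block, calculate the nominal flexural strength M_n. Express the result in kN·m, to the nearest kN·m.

M_n ≈ 760 kN·m

T = A_s f_y = 3020 × 400 = 1208000 N = 1208 kN.
From C = T: a = T/(0.85 f'_c b) = 1208000/(0.85 × 40.6 × 265) = 132.09 mm.
M_n = T(d − a/2) = 1208 kN × (695 − 66.045) mm = 759.78 kN·m.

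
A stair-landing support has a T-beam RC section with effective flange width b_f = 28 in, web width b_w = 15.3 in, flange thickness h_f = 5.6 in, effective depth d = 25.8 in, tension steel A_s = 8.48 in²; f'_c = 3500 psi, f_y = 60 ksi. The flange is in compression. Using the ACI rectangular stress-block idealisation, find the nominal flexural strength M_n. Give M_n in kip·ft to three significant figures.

Tension: T = A_s f_y = 8.48 × 60 = 508.8 kips.
Try a within the flange: a = T/(0.85 f'_c b_f) = 508.8/(0.85 × 3.5 × 28) = 6.108 in.
a = 6.108 > h_f = 5.6 in: the block extends into the web. Split into flange-overhang and web parts.
C_f = 0.85 f'_c (b_f − b_w) h_f = 0.85 × 3.5 × (28 − 15.3) × 5.6 = 211.6 kips.
Remaining web compression depth: a_w = (T − C_f)/(0.85 f'_c b_w) = (508.8 − 211.6)/(0.85 × 3.5 × 15.3) = 6.529 in.
M_n = C_f(d − h_f/2) + (T − C_f)(d − a_w/2) = 211.6 × (25.8 − 2.8) + 297.2 × (25.8 − 3.2645) = 4866.8 + 6697.6 = 11564.4 kip·in.
M_n = 11564.4/12 = 963.70 kip·ft.

M_n ≈ 964 kip·ft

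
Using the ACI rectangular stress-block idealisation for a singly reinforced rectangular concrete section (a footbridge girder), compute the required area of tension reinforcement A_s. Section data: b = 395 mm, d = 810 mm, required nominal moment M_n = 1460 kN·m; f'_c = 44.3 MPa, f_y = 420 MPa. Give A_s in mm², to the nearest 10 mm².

With M_n = 0.85 f'_c a b (d − a/2), solve the quadratic for a:
a = d − √(d² − 2M_n/(0.85 f'_c b)) = 810 − √(810² − 2 × 1460×10⁶/(0.85 × 44.3 × 395)) = 131.93 mm.
A_s = 0.85 f'_c a b / f_y = 0.85 × 44.3 × 131.93 × 395 / 420 = 4672.1 mm².

A_s ≈ 4670 mm²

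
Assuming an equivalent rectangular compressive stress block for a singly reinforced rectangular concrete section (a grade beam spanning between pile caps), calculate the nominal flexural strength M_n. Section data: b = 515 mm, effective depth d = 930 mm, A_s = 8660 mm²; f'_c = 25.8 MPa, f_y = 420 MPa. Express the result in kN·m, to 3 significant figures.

T = A_s f_y = 8660 × 420 = 3637200 N = 3637.2 kN.
From C = T: a = T/(0.85 f'_c b) = 3637200/(0.85 × 25.8 × 515) = 322.05 mm.
M_n = T(d − a/2) = 3637.2 kN × (930 − 161.025) mm = 2796.92 kN·m.

M_n ≈ 2800 kN·m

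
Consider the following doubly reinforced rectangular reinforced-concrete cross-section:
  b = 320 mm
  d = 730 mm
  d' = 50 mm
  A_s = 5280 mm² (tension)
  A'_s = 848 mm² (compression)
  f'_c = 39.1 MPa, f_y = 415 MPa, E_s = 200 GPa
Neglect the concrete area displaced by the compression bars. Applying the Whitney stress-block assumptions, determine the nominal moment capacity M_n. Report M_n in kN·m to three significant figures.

M_n ≈ 1420 kN·m

Assume both tension and compression steel yield.
Net tension couple steel: A_s − A'_s = 4432 mm².
a = (A_s − A'_s) f_y / (0.85 f'_c b) = 1839280/(0.85 × 39.1 × 320) = 172.94 mm.
c = a/β₁ = 172.94/0.771 = 224.31 mm; ε'_s = 0.003(c − d')/c = 0.0023 ≥ f_y/E_s = 0.0021, so compression steel does yield.
M_n = (A_s − A'_s) f_y (d − a/2) + A'_s f_y (d − d') = [1839280 × (730 − 86.47) + 351920 × (730 − 50)] × 10⁻⁶ = 1183.63 + 239.31 = 1422.94 kN·m.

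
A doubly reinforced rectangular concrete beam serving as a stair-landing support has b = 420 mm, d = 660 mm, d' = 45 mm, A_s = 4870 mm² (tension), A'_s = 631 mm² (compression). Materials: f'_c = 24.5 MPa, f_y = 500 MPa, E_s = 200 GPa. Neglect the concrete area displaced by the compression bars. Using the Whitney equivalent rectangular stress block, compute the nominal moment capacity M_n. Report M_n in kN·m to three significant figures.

Assume both tension and compression steel yield.
Net tension couple steel: A_s − A'_s = 4239 mm².
a = (A_s − A'_s) f_y / (0.85 f'_c b) = 2119500/(0.85 × 24.5 × 420) = 242.33 mm.
c = a/β₁ = 242.33/0.85 = 285.09 mm; ε'_s = 0.003(c − d')/c = 0.0025 ≥ f_y/E_s = 0.0025, so compression steel does yield.
M_n = (A_s − A'_s) f_y (d − a/2) + A'_s f_y (d − d') = [2119500 × (660 − 121.165) + 315500 × (660 − 45)] × 10⁻⁶ = 1142.06 + 194.03 = 1336.09 kN·m.

M_n ≈ 1340 kN·m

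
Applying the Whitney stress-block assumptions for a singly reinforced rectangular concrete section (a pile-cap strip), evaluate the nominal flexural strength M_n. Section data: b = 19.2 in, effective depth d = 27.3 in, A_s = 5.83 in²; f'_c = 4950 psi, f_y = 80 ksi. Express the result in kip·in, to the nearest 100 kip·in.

M_n ≈ 11400 kip·in

T = A_s f_y = 5.83 × 80 = 466.4 kips.
a = T/(0.85 f'_c b) = 466.4/(0.85 × 4.95 × 19.2) = 5.773 in.
M_n = T(d − a/2) = 466.4 × (27.3 − 2.8865) = 11386.5 kip·in.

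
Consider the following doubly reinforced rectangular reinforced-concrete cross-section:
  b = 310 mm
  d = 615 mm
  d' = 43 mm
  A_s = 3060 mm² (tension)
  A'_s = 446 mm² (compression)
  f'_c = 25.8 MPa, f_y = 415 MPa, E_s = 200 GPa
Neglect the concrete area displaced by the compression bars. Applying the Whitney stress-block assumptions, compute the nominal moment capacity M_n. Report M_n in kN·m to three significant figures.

Assume both tension and compression steel yield.
Net tension couple steel: A_s − A'_s = 2614 mm².
a = (A_s − A'_s) f_y / (0.85 f'_c b) = 1084810/(0.85 × 25.8 × 310) = 159.57 mm.
c = a/β₁ = 159.57/0.85 = 187.73 mm; ε'_s = 0.003(c − d')/c = 0.0023 ≥ f_y/E_s = 0.0021, so compression steel does yield.
M_n = (A_s − A'_s) f_y (d − a/2) + A'_s f_y (d − d') = [1084810 × (615 − 79.785) + 185090 × (615 − 43)] × 10⁻⁶ = 580.61 + 105.87 = 686.48 kN·m.

M_n ≈ 686 kN·m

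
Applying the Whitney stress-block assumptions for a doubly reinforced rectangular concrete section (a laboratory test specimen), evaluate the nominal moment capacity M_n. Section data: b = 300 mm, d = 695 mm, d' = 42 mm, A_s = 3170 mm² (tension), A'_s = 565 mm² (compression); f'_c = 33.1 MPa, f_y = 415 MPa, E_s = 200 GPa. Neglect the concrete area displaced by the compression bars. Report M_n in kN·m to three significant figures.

M_n ≈ 835 kN·m

Assume both tension and compression steel yield.
Net tension couple steel: A_s − A'_s = 2605 mm².
a = (A_s − A'_s) f_y / (0.85 f'_c b) = 1081075/(0.85 × 33.1 × 300) = 128.08 mm.
c = a/β₁ = 128.08/0.814 = 157.35 mm; ε'_s = 0.003(c − d')/c = 0.0022 ≥ f_y/E_s = 0.0021, so compression steel does yield.
M_n = (A_s − A'_s) f_y (d − a/2) + A'_s f_y (d − d') = [1081075 × (695 − 64.04) + 234475 × (695 − 42)] × 10⁻⁶ = 682.12 + 153.11 = 835.23 kN·m.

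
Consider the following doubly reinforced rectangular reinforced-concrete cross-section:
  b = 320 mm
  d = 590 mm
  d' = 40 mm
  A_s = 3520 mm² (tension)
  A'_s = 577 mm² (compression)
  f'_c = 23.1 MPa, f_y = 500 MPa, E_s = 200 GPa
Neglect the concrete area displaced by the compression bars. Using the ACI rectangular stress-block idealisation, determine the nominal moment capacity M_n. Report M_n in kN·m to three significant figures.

M_n ≈ 855 kN·m

Assume both tension and compression steel yield.
Net tension couple steel: A_s − A'_s = 2943 mm².
a = (A_s − A'_s) f_y / (0.85 f'_c b) = 1471500/(0.85 × 23.1 × 320) = 234.20 mm.
c = a/β₁ = 234.20/0.85 = 275.53 mm; ε'_s = 0.003(c − d')/c = 0.0026 ≥ f_y/E_s = 0.0025, so compression steel does yield.
M_n = (A_s − A'_s) f_y (d − a/2) + A'_s f_y (d − d') = [1471500 × (590 − 117.1) + 288500 × (590 − 40)] × 10⁻⁶ = 695.87 + 158.68 = 854.55 kN·m.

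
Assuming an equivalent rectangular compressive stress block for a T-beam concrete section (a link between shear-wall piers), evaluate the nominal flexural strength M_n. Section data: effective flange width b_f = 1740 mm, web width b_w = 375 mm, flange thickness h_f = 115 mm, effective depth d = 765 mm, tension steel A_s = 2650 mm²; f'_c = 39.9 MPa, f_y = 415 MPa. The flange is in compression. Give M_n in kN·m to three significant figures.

Tension: T = A_s f_y = 2650 × 415 = 1099750 N.
Try a within the flange: a = T/(0.85 f'_c b_f) = 1099750/(0.85 × 39.9 × 1740) = 18.64 mm.
Since a = 18.64 ≤ h_f = 115 mm, the stress block lies entirely in the flange; analyse as a rectangular beam of width b_f.
M_n = T(d − a/2) = 1099750 × (765 − 9.32) = 831.06 × 10⁶ N·mm.
M_n = 831.06 kN·m.

M_n ≈ 831 kN·m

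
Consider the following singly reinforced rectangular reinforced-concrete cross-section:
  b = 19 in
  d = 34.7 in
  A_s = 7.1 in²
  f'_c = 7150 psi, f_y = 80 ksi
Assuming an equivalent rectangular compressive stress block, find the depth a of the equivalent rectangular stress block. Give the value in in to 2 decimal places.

T = A_s f_y = 7.1 × 80 = 568 kips.
a = T/(0.85 f'_c b) = 568/(0.85 × 7.15 × 19) = 4.92 in.

a ≈ 4.92 in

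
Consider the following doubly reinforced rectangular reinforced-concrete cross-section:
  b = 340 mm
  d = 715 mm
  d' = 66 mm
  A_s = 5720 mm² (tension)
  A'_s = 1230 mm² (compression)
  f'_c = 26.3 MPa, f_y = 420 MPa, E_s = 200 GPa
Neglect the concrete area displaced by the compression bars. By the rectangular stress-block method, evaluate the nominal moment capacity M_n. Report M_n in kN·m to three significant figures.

M_n ≈ 1450 kN·m

Assume both tension and compression steel yield.
Net tension couple steel: A_s − A'_s = 4490 mm².
a = (A_s − A'_s) f_y / (0.85 f'_c b) = 1885800/(0.85 × 26.3 × 340) = 248.11 mm.
c = a/β₁ = 248.11/0.85 = 291.89 mm; ε'_s = 0.003(c − d')/c = 0.0023 ≥ f_y/E_s = 0.0021, so compression steel does yield.
M_n = (A_s − A'_s) f_y (d − a/2) + A'_s f_y (d − d') = [1885800 × (715 − 124.055) + 516600 × (715 − 66)] × 10⁻⁶ = 1114.40 + 335.27 = 1449.67 kN·m.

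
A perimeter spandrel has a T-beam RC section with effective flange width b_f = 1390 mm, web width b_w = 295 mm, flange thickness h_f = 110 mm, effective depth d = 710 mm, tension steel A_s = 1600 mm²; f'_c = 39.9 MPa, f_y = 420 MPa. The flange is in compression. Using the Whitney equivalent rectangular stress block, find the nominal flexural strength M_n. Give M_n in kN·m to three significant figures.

Tension: T = A_s f_y = 1600 × 420 = 672000 N.
Try a within the flange: a = T/(0.85 f'_c b_f) = 672000/(0.85 × 39.9 × 1390) = 14.25 mm.
Since a = 14.25 ≤ h_f = 110 mm, the stress block lies entirely in the flange; analyse as a rectangular beam of width b_f.
M_n = T(d − a/2) = 672000 × (710 − 7.125) = 472.33 × 10⁶ N·mm.
M_n = 472.33 kN·m.

M_n ≈ 472 kN·m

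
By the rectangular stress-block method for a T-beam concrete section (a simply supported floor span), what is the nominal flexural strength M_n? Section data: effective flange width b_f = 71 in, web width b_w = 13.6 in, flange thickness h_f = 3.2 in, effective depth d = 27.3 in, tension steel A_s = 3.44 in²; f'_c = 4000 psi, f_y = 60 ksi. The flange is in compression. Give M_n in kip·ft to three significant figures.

M_n ≈ 462 kip·ft

Tension: T = A_s f_y = 3.44 × 60 = 206.4 kips.
Try a within the flange: a = T/(0.85 f'_c b_f) = 206.4/(0.85 × 4 × 71) = 0.855 in.
Since a = 0.855 ≤ h_f = 3.2 in, the stress block lies entirely in the flange; analyse as a rectangular beam of width b_f.
M_n = T(d − a/2) = 206.4 × (27.3 − 0.4275) = 5546.5 kip·in.
M_n = 5546.5/12 = 462.21 kip·ft.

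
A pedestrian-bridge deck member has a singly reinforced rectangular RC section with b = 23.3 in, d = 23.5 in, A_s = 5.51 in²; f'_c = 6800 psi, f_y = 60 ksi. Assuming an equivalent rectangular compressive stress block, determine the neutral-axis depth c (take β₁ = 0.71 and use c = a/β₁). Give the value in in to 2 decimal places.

c ≈ 3.46 in

T = A_s f_y = 5.51 × 60 = 330.6 kips.
a = T/(0.85 f'_c b) = 330.6/(0.85 × 6.8 × 23.3) = 2.4548 in.
With β₁ = 0.71, c = a/β₁ = 2.4548/0.71 = 3.46 in.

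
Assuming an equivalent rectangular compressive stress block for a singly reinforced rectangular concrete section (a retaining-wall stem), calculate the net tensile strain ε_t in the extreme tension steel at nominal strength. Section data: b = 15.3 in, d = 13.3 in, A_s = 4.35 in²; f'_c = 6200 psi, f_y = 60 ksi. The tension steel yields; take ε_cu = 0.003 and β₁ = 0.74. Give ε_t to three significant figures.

ε_t ≈ 0.00612

a = A_s f_y/(0.85 f'_c b) = 3.237 in.
β₁ = 0.74, so c = a/β₁ = 3.237/0.74 = 4.374 in.
From the linear strain diagram with ε_cu = 0.003: ε_t = 0.003 (d − c)/c = 0.003 × (13.3 − 4.374)/4.374 = 0.00612.
Since ε_t ≥ 0.005, the section is tension-controlled.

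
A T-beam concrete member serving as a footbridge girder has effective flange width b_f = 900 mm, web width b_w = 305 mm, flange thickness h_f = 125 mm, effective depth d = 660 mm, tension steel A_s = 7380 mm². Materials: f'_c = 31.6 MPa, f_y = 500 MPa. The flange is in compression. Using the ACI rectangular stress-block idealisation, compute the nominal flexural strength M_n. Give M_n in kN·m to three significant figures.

Tension: T = A_s f_y = 7380 × 500 = 3690000 N.
Try a within the flange: a = T/(0.85 f'_c b_f) = 3690000/(0.85 × 31.6 × 900) = 152.64 mm.
a = 152.64 > h_f = 125 mm: the block extends into the web. Split into flange-overhang and web parts.
C_f = 0.85 f'_c (b_f − b_w) h_f = 0.85 × 31.6 × (900 − 305) × 125 = 1997713 N.
Remaining web compression depth: a_w = (T − C_f)/(0.85 f'_c b_w) = (3690000 − 1997713)/(0.85 × 31.6 × 305) = 206.57 mm.
M_n = C_f(d − h_f/2) + (T − C_f)(d − a_w/2) = 1997713 × (660 − 62.5) + 1692287 × (660 − 103.285) = 1193.63 + 942.12 = 2135.75 × 10⁶ N·mm.
M_n = 2135.75 kN·m.

M_n ≈ 2140 kN·m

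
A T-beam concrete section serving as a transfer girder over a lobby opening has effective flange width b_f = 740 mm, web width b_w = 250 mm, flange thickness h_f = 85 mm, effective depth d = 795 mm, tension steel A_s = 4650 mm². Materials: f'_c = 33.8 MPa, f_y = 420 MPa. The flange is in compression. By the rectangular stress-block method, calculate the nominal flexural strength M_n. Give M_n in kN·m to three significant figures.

Tension: T = A_s f_y = 4650 × 420 = 1953000 N.
Try a within the flange: a = T/(0.85 f'_c b_f) = 1953000/(0.85 × 33.8 × 740) = 91.86 mm.
a = 91.86 > h_f = 85 mm: the block extends into the web. Split into flange-overhang and web parts.
C_f = 0.85 f'_c (b_f − b_w) h_f = 0.85 × 33.8 × (740 − 250) × 85 = 1196605 N.
Remaining web compression depth: a_w = (T − C_f)/(0.85 f'_c b_w) = (1953000 − 1196605)/(0.85 × 33.8 × 250) = 105.31 mm.
M_n = C_f(d − h_f/2) + (T − C_f)(d − a_w/2) = 1196605 × (795 − 42.5) + 756395 × (795 − 52.655) = 900.45 + 561.51 = 1461.96 × 10⁶ N·mm.
M_n = 1461.96 kN·m.

M_n ≈ 1460 kN·m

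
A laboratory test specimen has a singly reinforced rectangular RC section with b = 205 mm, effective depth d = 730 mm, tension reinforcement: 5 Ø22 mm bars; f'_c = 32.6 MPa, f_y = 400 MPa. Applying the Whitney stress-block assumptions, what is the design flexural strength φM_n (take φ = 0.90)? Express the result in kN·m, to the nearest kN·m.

A_s = 5 × 380 = 1900 mm².
T = A_s f_y = 1900 × 400 = 760000 N = 760 kN.
From C = T: a = T/(0.85 f'_c b) = 760000/(0.85 × 32.6 × 205) = 133.79 mm.
M_n = T(d − a/2) = 760 kN × (730 − 66.895) mm = 503.96 kN·m.
φM_n = 0.90 × 503.96 = 453.56 kN·m.

φM_n ≈ 454 kN·m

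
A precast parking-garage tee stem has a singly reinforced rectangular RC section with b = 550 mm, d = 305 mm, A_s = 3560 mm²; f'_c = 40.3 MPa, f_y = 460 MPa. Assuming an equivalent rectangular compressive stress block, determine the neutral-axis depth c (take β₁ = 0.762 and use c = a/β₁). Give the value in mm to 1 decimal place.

T = A_s f_y = 3560 × 460 = 1637600 N = 1637.6 kN.
Setting C = 0.85 f'_c a b equal to T: a = 1637600/(0.85 × 40.3 × 550) = 86.920 mm.
With β₁ = 0.762, c = a/β₁ = 86.920/0.762 = 114.1 mm.

c ≈ 114.1 mm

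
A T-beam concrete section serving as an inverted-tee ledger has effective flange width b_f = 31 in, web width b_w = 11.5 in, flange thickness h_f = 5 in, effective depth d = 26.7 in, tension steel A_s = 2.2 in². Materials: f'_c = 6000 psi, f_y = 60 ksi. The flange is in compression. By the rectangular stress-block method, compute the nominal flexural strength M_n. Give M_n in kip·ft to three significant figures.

M_n ≈ 289 kip·ft

Tension: T = A_s f_y = 2.2 × 60 = 132 kips.
Try a within the flange: a = T/(0.85 f'_c b_f) = 132/(0.85 × 6 × 31) = 0.835 in.
Since a = 0.835 ≤ h_f = 5 in, the stress block lies entirely in the flange; analyse as a rectangular beam of width b_f.
M_n = T(d − a/2) = 132 × (26.7 − 0.4175) = 3469.3 kip·in.
M_n = 3469.3/12 = 289.11 kip·ft.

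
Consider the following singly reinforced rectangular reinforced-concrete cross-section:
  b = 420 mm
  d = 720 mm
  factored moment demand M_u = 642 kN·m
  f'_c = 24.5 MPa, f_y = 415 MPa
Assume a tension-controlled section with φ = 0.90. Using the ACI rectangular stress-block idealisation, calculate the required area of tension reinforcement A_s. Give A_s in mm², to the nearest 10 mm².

M_n = M_u/φ = 642/0.90 = 713.333 kN·m.
With M_n = 0.85 f'_c a b (d − a/2), solve the quadratic for a:
a = d − √(d² − 2M_n/(0.85 f'_c b)) = 720 − √(720² − 2 × 713.333×10⁶/(0.85 × 24.5 × 420)) = 123.94 mm.
A_s = 0.85 f'_c a b / f_y = 0.85 × 24.5 × 123.94 × 420 / 415 = 2612.1 mm².

A_s ≈ 2610 mm²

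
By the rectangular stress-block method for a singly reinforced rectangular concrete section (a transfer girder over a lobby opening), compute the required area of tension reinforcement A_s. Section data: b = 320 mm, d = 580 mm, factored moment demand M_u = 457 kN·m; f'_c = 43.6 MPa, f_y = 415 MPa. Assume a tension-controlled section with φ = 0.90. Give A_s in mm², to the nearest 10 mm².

M_n = M_u/φ = 457/0.90 = 507.778 kN·m.
With M_n = 0.85 f'_c a b (d − a/2), solve the quadratic for a:
a = d − √(d² − 2M_n/(0.85 f'_c b)) = 580 − √(580² − 2 × 507.778×10⁶/(0.85 × 43.6 × 320)) = 79.24 mm.
A_s = 0.85 f'_c a b / f_y = 0.85 × 43.6 × 79.24 × 320 / 415 = 2264.4 mm².

A_s ≈ 2260 mm²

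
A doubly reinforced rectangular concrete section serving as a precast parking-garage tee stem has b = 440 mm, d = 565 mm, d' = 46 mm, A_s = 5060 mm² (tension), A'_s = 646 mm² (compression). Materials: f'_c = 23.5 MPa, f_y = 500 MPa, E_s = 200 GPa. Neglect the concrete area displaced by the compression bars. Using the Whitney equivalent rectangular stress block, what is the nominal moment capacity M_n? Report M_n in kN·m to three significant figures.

Assume both tension and compression steel yield.
Net tension couple steel: A_s − A'_s = 4414 mm².
a = (A_s − A'_s) f_y / (0.85 f'_c b) = 2207000/(0.85 × 23.5 × 440) = 251.11 mm.
c = a/β₁ = 251.11/0.85 = 295.42 mm; ε'_s = 0.003(c − d')/c = 0.0025 ≥ f_y/E_s = 0.0025, so compression steel does yield.
M_n = (A_s − A'_s) f_y (d − a/2) + A'_s f_y (d − d') = [2207000 × (565 − 125.555) + 323000 × (565 − 46)] × 10⁻⁶ = 969.86 + 167.64 = 1137.50 kN·m.

M_n ≈ 1140 kN·m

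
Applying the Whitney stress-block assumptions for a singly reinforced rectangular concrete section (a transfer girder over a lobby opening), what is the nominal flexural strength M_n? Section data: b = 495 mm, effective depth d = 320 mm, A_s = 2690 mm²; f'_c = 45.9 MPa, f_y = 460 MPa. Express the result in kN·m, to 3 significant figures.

T = A_s f_y = 2690 × 460 = 1237400 N = 1237.4 kN.
From C = T: a = T/(0.85 f'_c b) = 1237400/(0.85 × 45.9 × 495) = 64.07 mm.
M_n = T(d − a/2) = 1237.4 kN × (320 − 32.035) mm = 356.33 kN·m.

M_n ≈ 356 kN·m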